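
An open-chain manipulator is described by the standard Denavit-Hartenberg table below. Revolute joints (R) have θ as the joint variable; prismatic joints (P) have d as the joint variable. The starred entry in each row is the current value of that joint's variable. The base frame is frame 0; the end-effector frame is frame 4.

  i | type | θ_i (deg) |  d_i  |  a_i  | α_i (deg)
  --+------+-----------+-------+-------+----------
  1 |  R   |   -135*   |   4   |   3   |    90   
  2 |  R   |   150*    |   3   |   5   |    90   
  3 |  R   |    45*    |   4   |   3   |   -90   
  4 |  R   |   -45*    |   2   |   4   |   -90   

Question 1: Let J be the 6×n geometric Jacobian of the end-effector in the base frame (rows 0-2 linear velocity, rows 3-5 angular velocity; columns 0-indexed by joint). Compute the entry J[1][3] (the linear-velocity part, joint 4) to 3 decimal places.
axis z_3 = (-0.9330,0.0670,-0.3536); lever o_n−o_3 = (-3.0555,1.7729,2.7424)
cross product → J_v[:, 3] = (0.8105,3.6390,-1.4495)
J_ω[:, 3] = z_3
entry J[1][3] = 3.6390

3.639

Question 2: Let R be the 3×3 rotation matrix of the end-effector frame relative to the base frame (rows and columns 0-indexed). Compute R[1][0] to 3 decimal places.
End-effector x-axis (col 0 of R) = (-0.2974,0.4097,0.8624)
R[1][0] = 0.4097

0.410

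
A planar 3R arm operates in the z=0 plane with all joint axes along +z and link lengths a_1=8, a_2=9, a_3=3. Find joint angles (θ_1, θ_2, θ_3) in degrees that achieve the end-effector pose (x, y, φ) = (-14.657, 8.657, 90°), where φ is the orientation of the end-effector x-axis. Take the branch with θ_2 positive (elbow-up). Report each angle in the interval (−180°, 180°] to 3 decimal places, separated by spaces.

wrist centre = target − a_3·(cos φ, sin φ) = (-14.6570, 5.6570)
cos θ_2 = (246.8293−8²−9²)/(2·8·9) = 0.7071; θ_2 = 44.9967° (elbow-up)
β = atan2(5.6570,-14.6570) = 158.8955°; ψ = atan2(6.3636,14.3643) = 23.8940°
θ_1 = β − ψ = 135.0015°
θ_3 = φ − θ_1 − θ_2 = -89.9981° (wrapped to (-180°,180°])

135.001 44.997 -89.998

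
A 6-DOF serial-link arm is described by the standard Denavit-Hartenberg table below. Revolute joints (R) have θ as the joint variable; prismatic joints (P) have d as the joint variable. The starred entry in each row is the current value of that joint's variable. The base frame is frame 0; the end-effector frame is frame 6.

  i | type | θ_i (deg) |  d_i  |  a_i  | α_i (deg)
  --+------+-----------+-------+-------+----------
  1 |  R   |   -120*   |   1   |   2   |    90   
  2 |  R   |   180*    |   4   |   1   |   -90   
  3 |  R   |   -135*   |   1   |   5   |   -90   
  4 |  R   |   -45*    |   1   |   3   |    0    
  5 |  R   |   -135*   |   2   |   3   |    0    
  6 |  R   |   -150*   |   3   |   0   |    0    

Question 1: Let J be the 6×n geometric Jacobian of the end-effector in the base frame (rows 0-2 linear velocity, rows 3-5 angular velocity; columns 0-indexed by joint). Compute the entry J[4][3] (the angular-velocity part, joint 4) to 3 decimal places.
0.966

axis z_3 = (-0.2588,0.9659,0.0000); lever o_n−o_3 = (-0.7042,6.0230,-2.1213)
cross product → J_v[:, 3] = (-2.0490,-0.5490,-0.8787)
J_ω[:, 3] = z_3
entry J[4][3] = 0.9659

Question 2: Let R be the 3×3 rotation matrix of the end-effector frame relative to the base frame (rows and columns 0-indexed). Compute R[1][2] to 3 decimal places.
End-effector z-axis (col 2 of R) = (-0.2588,0.9659,0.0000)
R[1][2] = 0.9659

0.966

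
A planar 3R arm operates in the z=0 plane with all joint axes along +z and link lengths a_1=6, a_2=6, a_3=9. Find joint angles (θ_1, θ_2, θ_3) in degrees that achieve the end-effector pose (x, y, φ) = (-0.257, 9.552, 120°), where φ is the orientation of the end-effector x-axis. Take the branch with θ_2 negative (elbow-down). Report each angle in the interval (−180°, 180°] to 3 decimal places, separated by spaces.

wrist centre = target − a_3·(cos φ, sin φ) = (4.2430, 1.7578)
cos θ_2 = (21.0928−6²−6²)/(2·6·6) = -0.7070; θ_2 = -134.9949° (elbow-down)
β = atan2(1.7578,4.2430) = 22.5030°; ψ = atan2(-4.2430,1.7577) = -67.4975°
θ_1 = β − ψ = 90.0005°
θ_3 = φ − θ_1 − θ_2 = 164.9944° (wrapped to (-180°,180°])

90.001 -134.995 164.994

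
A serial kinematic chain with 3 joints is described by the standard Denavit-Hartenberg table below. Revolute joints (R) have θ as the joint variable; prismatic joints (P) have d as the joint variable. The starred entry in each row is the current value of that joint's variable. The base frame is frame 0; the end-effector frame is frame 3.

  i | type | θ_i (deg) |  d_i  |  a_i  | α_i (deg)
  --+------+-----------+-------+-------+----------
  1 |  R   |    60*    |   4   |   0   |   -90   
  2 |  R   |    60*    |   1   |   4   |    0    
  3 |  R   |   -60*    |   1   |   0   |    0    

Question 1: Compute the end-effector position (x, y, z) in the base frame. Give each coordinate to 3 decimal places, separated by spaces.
after link 1: o_1 = (0.0000, 0.0000, 4.0000)
after link 2: o_2 = (0.1340, 2.2321, 0.5359)
after link 3: o_3 = (-0.7321, 2.7321, 0.5359)

-0.732 2.732 0.536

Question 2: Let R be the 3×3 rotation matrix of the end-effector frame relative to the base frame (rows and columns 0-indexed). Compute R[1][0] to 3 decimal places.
End-effector x-axis (col 0 of R) = (0.5000,0.8660,0.0000)
R[1][0] = 0.8660

0.866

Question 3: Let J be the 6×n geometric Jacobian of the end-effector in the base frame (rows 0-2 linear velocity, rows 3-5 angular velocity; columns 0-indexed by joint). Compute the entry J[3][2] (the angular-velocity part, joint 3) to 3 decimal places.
axis z_2 = (-0.8660,0.5000,0.0000); lever o_n−o_2 = (-0.8660,0.5000,0.0000)
cross product → J_v[:, 2] = (0.0000,0.0000,0.0000)
J_ω[:, 2] = z_2
entry J[3][2] = -0.8660

-0.866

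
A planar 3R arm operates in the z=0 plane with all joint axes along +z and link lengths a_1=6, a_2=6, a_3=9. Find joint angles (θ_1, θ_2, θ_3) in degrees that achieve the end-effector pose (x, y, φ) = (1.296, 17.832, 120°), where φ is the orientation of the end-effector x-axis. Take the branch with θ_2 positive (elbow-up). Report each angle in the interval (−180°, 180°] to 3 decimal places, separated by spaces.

44.994 30.005 45.000

wrist centre = target − a_3·(cos φ, sin φ) = (5.7960, 10.0378)
cos θ_2 = (134.3505−6²−6²)/(2·6·6) = 0.8660; θ_2 = 30.0053° (elbow-up)
β = atan2(10.0378,5.7960) = 59.9970°; ψ = atan2(3.0005,11.1959) = 15.0027°
θ_1 = β − ψ = 44.9944°
θ_3 = φ − θ_1 − θ_2 = 45.0003° (wrapped to (-180°,180°])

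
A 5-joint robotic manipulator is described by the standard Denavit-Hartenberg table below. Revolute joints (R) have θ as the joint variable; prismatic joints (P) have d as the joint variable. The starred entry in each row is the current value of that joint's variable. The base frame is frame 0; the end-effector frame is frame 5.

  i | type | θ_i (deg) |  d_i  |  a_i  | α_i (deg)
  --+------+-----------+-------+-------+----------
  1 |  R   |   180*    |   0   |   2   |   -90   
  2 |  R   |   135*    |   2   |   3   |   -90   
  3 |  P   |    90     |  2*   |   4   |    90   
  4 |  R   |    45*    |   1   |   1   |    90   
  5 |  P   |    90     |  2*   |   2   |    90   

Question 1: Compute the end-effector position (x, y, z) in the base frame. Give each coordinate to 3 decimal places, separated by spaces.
after link 1: o_1 = (-2.0000, 0.0000, 0.0000)
after link 2: o_2 = (0.1213, -2.0000, -2.1213)
after link 3: o_3 = (1.5355, 2.0000, -0.7071)
after link 4: o_4 = (2.7426, 2.7071, -0.9142)
after link 5: o_5 = (3.1569, 4.1213, -3.3284)

3.157 4.121 -3.328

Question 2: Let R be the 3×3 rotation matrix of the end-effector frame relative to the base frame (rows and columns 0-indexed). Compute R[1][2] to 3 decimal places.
0.707

End-effector z-axis (col 2 of R) = (0.5000,0.7071,0.5000)
R[1][2] = 0.7071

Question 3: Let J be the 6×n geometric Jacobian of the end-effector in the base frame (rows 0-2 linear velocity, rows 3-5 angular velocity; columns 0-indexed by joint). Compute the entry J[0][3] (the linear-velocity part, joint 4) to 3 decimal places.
axis z_3 = (0.7071,-0.0000,-0.7071); lever o_n−o_3 = (1.6213,2.1213,-2.6213)
cross product → J_v[:, 3] = (1.5000,0.7071,1.5000)
J_ω[:, 3] = z_3
entry J[0][3] = 1.5000

1.500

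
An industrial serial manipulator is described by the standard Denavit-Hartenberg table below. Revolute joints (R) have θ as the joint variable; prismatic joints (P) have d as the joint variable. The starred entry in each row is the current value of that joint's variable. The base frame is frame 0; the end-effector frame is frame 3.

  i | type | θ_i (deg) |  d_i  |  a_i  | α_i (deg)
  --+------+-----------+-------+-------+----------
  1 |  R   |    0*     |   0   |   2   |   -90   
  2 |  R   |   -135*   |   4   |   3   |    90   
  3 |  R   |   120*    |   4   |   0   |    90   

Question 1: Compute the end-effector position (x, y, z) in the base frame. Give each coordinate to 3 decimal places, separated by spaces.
after link 1: o_1 = (2.0000, 0.0000, 0.0000)
after link 2: o_2 = (-0.1213, 4.0000, 2.1213)
after link 3: o_3 = (-2.9497, 4.0000, -0.7071)

-2.950 4.000 -0.707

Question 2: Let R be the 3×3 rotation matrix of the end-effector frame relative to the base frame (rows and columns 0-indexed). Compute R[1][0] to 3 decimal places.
End-effector x-axis (col 0 of R) = (0.3536,0.8660,-0.3536)
R[1][0] = 0.8660

0.866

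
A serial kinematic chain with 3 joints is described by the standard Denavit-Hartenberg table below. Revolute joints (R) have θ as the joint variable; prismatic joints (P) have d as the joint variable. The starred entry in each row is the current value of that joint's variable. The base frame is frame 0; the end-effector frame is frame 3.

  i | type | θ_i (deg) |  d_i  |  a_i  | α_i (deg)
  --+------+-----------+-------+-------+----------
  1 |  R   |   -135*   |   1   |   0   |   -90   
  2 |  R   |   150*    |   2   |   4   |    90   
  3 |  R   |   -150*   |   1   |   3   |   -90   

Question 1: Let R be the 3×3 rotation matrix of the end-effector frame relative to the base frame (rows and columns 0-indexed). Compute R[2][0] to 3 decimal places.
0.433

End-effector x-axis (col 0 of R) = (-0.8839,-0.1768,0.4330)
R[2][0] = 0.4330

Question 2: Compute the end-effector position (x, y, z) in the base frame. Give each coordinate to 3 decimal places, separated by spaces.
0.858 0.151 -0.567

after link 1: o_1 = (0.0000, 0.0000, 1.0000)
after link 2: o_2 = (3.8637, 1.0353, -1.0000)
after link 3: o_3 = (0.8585, 0.1514, -0.5670)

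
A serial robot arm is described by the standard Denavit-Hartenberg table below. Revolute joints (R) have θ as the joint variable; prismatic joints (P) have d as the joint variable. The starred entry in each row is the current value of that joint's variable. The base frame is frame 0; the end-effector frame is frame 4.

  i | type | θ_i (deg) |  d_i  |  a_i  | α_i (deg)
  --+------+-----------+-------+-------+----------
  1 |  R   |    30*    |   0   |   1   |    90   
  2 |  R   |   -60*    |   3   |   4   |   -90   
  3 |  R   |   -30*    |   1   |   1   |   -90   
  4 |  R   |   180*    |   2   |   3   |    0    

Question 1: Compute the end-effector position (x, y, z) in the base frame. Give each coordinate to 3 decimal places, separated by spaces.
after link 1: o_1 = (0.8660, 0.5000, 0.0000)
after link 2: o_2 = (4.0981, -1.0981, -3.4641)
after link 3: o_3 = (5.4731, -0.8816, -3.7141)
after link 4: o_4 = (3.1651, 1.5179, -2.3301)

3.165 1.518 -2.330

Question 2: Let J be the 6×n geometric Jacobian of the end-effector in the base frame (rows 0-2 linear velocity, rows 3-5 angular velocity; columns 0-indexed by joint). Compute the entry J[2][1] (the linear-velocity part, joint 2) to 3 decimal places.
axis z_1 = (0.5000,-0.8660,0.0000); lever o_n−o_1 = (2.2990,1.0179,-2.3301)
cross product → J_v[:, 1] = (2.0179,1.1651,2.5000)
J_ω[:, 1] = z_1
entry J[2][1] = 2.5000

2.500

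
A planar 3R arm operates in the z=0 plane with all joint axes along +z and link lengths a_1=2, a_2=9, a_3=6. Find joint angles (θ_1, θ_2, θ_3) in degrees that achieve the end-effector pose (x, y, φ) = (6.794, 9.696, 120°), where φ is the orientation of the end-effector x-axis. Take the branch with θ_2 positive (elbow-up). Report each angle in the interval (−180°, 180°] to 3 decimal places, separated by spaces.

wrist centre = target − a_3·(cos φ, sin φ) = (9.7940, 4.4998)
cos θ_2 = (116.1711−2²−9²)/(2·2·9) = 0.8659; θ_2 = 30.0186° (elbow-up)
β = atan2(4.4998,9.7940) = 24.6764°; ψ = atan2(4.5025,9.7928) = 24.6921°
θ_1 = β − ψ = -0.0157°
θ_3 = φ − θ_1 − θ_2 = 89.9971° (wrapped to (-180°,180°])

-0.016 30.019 89.997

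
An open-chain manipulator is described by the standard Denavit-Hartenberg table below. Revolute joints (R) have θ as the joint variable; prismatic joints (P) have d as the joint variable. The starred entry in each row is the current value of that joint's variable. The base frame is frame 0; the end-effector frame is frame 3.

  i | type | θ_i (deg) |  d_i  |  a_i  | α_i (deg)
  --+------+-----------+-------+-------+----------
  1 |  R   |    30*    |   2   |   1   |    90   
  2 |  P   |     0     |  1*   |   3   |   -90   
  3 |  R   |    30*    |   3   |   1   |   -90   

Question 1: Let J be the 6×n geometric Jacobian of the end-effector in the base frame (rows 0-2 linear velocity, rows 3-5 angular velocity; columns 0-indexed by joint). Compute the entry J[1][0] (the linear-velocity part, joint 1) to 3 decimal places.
axis z_0 = ẑ; lever o_n−o_0 = (4.4641,2.0000,5.0000)
cross product → J_v[:, 0] = (-2.0000,4.4641,0.0000)
J_ω[:, 0] = z_0
entry J[1][0] = 4.4641

4.464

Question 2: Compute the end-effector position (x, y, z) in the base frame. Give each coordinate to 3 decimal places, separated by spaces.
4.464 2.000 5.000

after link 1: o_1 = (0.8660, 0.5000, 2.0000)
after link 2: o_2 = (3.9641, 1.1340, 2.0000)
after link 3: o_3 = (4.4641, 2.0000, 5.0000)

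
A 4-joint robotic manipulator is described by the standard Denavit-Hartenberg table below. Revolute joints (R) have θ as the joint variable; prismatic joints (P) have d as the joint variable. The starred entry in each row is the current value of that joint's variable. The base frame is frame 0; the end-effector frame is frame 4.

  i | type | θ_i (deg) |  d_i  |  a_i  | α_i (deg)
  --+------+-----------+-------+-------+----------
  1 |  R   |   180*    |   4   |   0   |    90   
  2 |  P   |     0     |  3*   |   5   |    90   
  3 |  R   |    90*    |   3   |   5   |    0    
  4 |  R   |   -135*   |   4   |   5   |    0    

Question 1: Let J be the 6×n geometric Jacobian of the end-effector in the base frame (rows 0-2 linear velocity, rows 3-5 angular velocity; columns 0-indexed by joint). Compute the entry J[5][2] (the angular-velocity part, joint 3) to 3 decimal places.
-1.000

axis z_2 = (0.0000,0.0000,-1.0000); lever o_n−o_2 = (-3.5355,1.4645,-7.0000)
cross product → J_v[:, 2] = (1.4645,3.5355,0.0000)
J_ω[:, 2] = z_2
entry J[5][2] = -1.0000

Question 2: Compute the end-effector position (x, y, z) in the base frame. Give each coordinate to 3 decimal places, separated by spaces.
-8.536 4.464 -3.000

after link 1: o_1 = (0.0000, 0.0000, 4.0000)
after link 2: o_2 = (-5.0000, 3.0000, 4.0000)
after link 3: o_3 = (-5.0000, 8.0000, 1.0000)
after link 4: o_4 = (-8.5355, 4.4645, -3.0000)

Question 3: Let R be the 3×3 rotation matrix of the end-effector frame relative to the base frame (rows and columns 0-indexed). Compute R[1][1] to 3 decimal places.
End-effector y-axis (col 1 of R) = (-0.7071,0.7071,0.0000)
R[1][1] = 0.7071

0.707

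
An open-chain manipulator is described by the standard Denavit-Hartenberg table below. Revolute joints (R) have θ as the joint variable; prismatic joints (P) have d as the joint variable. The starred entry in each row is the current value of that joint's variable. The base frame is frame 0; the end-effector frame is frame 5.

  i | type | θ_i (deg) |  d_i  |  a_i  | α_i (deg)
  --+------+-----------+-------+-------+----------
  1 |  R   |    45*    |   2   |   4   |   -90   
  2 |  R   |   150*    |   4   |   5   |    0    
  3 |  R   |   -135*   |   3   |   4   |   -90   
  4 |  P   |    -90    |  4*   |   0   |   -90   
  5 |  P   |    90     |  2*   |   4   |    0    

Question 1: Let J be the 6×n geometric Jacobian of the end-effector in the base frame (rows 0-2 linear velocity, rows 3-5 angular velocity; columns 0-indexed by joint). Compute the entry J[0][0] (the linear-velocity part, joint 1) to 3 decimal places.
axis z_0 = ẑ; lever o_n−o_0 = (-1.0851,8.8144,-2.0529)
cross product → J_v[:, 0] = (-8.8144,-1.0851,0.0000)
J_ω[:, 0] = z_0
entry J[0][0] = -8.8144

-8.814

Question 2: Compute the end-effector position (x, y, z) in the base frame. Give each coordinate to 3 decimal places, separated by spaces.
after link 1: o_1 = (2.8284, 2.8284, 2.0000)
after link 2: o_2 = (-3.0619, 2.5950, -0.5000)
after link 3: o_3 = (-2.4511, 7.4484, -1.5353)
after link 4: o_4 = (-3.1832, 6.7163, -5.3990)
after link 5: o_5 = (-1.0851, 8.8144, -2.0529)

-1.085 8.814 -2.053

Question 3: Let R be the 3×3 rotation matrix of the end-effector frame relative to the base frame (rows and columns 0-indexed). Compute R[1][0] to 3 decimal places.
0.183

End-effector x-axis (col 0 of R) = (0.1830,0.1830,0.9659)
R[1][0] = 0.1830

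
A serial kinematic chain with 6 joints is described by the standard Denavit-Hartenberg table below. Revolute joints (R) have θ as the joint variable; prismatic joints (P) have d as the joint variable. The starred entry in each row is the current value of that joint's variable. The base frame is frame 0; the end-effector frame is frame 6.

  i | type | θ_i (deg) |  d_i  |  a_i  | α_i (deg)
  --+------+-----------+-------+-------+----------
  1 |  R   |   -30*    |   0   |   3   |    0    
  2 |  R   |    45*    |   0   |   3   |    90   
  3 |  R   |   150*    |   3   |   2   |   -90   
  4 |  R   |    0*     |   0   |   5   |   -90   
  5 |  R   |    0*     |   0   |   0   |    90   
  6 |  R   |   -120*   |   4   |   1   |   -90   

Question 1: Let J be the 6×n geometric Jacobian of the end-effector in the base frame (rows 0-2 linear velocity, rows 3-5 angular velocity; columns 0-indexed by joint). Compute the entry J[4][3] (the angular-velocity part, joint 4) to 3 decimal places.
axis z_3 = (-0.4830,-0.1294,-0.8660); lever o_n−o_3 = (-5.4720,-2.3628,-1.2141)
cross product → J_v[:, 3] = (-1.8891,4.1526,0.4330)
J_ω[:, 3] = z_3
entry J[4][3] = -0.1294

-0.129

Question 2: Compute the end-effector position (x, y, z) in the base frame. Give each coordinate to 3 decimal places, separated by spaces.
after link 1: o_1 = (2.5981, -1.5000, 0.0000)
after link 2: o_2 = (5.4959, -0.7235, 0.0000)
after link 3: o_3 = (4.5993, -4.0696, 1.0000)
after link 4: o_4 = (0.4167, -5.1903, 3.5000)
after link 5: o_5 = (0.4167, -5.1903, 3.5000)
after link 6: o_6 = (-0.8728, -6.4324, -0.2141)

-0.873 -6.432 -0.214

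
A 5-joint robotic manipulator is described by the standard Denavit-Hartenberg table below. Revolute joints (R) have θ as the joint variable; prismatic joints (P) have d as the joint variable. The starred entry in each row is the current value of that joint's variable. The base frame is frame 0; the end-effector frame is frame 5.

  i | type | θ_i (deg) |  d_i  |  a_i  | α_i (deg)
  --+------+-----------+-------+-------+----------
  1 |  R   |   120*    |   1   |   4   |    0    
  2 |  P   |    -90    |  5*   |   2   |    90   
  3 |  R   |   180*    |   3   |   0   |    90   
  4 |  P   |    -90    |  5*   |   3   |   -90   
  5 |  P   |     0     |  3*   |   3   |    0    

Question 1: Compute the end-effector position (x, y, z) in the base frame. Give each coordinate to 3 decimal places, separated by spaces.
-4.366 5.562 11.000

after link 1: o_1 = (-2.0000, 3.4641, 1.0000)
after link 2: o_2 = (-0.2679, 4.4641, 6.0000)
after link 3: o_3 = (1.2321, 1.8660, 6.0000)
after link 4: o_4 = (-0.2679, 4.4641, 11.0000)
after link 5: o_5 = (-4.3660, 5.5622, 11.0000)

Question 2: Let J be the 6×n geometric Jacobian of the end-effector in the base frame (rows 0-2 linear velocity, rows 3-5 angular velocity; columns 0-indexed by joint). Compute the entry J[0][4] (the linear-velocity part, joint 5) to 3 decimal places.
-0.866

prismatic axis z_4 = (-0.8660,-0.5000,0.0000)
J_v[:, 4] = z_4; J_ω[:, 4] = (0,0,0)
entry J[0][4] = -0.8660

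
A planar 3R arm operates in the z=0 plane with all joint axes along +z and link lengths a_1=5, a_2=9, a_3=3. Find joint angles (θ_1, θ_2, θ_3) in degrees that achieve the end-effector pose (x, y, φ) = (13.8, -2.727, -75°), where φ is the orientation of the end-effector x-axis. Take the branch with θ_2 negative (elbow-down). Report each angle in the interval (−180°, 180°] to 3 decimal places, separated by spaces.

29.999 -44.998 -60.001

wrist centre = target − a_3·(cos φ, sin φ) = (13.0235, 0.1708)
cos θ_2 = (169.6418−5²−9²)/(2·5·9) = 0.7071; θ_2 = -44.9980° (elbow-down)
β = atan2(0.1708,13.0235) = 0.7513°; ψ = atan2(-6.3637,11.3642) = -29.2480°
θ_1 = β − ψ = 29.9993°
θ_3 = φ − θ_1 − θ_2 = -60.0013° (wrapped to (-180°,180°])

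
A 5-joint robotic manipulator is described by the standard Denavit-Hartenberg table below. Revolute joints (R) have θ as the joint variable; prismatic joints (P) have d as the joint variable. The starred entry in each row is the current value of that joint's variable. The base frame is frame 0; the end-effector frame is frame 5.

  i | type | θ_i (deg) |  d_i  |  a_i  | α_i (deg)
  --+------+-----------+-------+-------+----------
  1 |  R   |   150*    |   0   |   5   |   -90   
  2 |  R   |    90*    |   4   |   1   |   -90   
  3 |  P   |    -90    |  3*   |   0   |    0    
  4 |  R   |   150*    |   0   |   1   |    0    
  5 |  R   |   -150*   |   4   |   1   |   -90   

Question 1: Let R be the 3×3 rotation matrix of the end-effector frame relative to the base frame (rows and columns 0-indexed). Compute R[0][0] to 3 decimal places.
End-effector x-axis (col 0 of R) = (-0.5000,-0.8660,0.0000)
R[0][0] = -0.5000

-0.500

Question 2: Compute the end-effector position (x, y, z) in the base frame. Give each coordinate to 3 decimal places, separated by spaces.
after link 1: o_1 = (-4.3301, 2.5000, 0.0000)
after link 2: o_2 = (-6.3301, -0.9641, -1.0000)
after link 3: o_3 = (-3.7321, -2.4641, -1.0000)
after link 4: o_4 = (-3.2990, -1.7141, -1.5000)
after link 5: o_5 = (-0.3349, -4.5801, -1.5000)

-0.335 -4.580 -1.500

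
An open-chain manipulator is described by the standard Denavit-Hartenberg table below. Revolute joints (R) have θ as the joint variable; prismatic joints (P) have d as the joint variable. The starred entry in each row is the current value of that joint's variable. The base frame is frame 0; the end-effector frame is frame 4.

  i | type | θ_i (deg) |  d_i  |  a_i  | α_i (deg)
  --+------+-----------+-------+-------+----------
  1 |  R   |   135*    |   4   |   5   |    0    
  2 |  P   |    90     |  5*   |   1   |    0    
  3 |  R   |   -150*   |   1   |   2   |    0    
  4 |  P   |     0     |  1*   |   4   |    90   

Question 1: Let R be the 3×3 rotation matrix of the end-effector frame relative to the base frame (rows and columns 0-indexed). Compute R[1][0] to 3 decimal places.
End-effector x-axis (col 0 of R) = (0.2588,0.9659,0.0000)
R[1][0] = 0.9659

0.966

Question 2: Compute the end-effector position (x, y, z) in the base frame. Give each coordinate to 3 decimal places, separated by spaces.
after link 1: o_1 = (-3.5355, 3.5355, 4.0000)
after link 2: o_2 = (-4.2426, 2.8284, 9.0000)
after link 3: o_3 = (-3.7250, 4.7603, 10.0000)
after link 4: o_4 = (-2.6897, 8.6240, 11.0000)

-2.690 8.624 11.000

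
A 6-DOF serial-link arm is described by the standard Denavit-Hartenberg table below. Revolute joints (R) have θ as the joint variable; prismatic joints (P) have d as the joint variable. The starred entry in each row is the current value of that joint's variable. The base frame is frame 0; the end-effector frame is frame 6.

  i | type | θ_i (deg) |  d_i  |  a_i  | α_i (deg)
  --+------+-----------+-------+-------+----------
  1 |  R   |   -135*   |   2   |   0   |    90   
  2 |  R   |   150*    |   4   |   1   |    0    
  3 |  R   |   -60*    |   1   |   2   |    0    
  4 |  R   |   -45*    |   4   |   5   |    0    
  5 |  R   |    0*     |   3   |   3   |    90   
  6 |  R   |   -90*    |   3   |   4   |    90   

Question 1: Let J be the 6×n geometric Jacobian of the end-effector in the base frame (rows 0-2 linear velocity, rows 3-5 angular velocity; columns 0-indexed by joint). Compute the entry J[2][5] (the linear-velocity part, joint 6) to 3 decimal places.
axis z_5 = (-0.5000,-0.5000,-0.7071); lever o_n−o_5 = (1.3284,-4.3284,-2.1213)
cross product → J_v[:, 5] = (-2.0000,-2.0000,2.8284)
J_ω[:, 5] = z_5
entry J[2][5] = 2.8284

2.828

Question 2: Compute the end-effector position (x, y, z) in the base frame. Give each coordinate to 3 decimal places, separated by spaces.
after link 1: o_1 = (0.0000, 0.0000, 2.0000)
after link 2: o_2 = (-2.2161, 3.4408, 2.5000)
after link 3: o_3 = (-2.9232, 4.1479, 4.5000)
after link 4: o_4 = (-8.2516, 4.4763, 8.0355)
after link 5: o_5 = (-11.8729, 5.0977, 10.1569)
after link 6: o_6 = (-10.5445, 0.7692, 8.0355)

-10.544 0.769 8.036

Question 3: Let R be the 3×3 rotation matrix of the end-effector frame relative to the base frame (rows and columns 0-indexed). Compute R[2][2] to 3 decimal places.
-0.707

End-effector z-axis (col 2 of R) = (0.5000,0.5000,-0.7071)
R[2][2] = -0.7071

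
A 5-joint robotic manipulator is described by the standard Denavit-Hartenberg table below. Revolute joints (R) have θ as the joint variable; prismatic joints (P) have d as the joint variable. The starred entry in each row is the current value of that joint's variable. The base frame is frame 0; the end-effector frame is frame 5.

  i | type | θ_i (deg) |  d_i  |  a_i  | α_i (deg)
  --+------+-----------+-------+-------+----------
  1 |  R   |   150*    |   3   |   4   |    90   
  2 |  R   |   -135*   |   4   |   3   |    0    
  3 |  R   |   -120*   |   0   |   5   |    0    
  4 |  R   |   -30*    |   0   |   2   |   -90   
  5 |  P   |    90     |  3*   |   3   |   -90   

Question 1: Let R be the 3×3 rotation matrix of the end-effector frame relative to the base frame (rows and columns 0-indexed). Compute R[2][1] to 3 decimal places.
End-effector y-axis (col 1 of R) = (-0.8365,0.4830,-0.2588)
R[2][1] = -0.2588

-0.259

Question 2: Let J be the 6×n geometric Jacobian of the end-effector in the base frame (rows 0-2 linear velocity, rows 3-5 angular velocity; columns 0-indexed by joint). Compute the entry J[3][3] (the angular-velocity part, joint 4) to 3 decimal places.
axis z_3 = (0.5000,0.8660,0.0000); lever o_n−o_3 = (0.5613,-3.7881,2.7083)
cross product → J_v[:, 3] = (2.3455,-1.3542,-2.3801)
J_ω[:, 3] = z_3
entry J[3][3] = 0.5000

0.500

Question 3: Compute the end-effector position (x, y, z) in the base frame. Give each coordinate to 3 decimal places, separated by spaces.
after link 1: o_1 = (-3.4641, 2.0000, 3.0000)
after link 2: o_2 = (0.3730, 4.4034, 0.8787)
after link 3: o_3 = (1.4937, 3.7564, 5.7083)
after link 4: o_4 = (1.0454, 4.0152, 7.6402)
after link 5: o_5 = (2.0550, -0.0318, 8.4166)

2.055 -0.032 8.417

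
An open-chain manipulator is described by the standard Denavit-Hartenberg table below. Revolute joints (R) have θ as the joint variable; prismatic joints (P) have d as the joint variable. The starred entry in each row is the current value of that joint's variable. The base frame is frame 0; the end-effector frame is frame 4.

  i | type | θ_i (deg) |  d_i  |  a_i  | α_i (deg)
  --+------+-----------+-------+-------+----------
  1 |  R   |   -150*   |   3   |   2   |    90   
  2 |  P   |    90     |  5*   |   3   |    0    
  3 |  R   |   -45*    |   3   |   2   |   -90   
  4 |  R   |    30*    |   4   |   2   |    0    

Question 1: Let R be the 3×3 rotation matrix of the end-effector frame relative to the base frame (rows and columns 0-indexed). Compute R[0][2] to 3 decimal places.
0.612

End-effector z-axis (col 2 of R) = (0.6124,0.3536,0.7071)
R[0][2] = 0.6124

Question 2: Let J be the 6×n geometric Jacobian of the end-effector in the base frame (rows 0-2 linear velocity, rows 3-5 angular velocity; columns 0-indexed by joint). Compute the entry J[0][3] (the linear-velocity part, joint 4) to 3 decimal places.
axis z_3 = (0.6124,0.3536,0.7071); lever o_n−o_3 = (1.8888,-0.0642,4.0532)
cross product → J_v[:, 3] = (1.4784,-1.1464,-0.7071)
J_ω[:, 3] = z_3
entry J[0][3] = 1.4784

1.478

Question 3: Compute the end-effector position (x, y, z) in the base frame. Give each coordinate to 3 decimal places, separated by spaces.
after link 1: o_1 = (-1.7321, -1.0000, 3.0000)
after link 2: o_2 = (-4.2321, 3.3301, 6.0000)
after link 3: o_3 = (-6.9568, 5.2211, 7.4142)
after link 4: o_4 = (-5.0680, 5.1569, 11.4674)

-5.068 5.157 11.467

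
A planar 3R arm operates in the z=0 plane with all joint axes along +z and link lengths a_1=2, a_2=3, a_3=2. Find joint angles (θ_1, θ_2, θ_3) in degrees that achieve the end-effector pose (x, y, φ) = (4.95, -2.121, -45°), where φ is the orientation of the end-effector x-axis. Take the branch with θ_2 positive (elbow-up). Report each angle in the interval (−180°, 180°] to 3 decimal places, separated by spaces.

wrist centre = target − a_3·(cos φ, sin φ) = (3.5358, -0.7068)
cos θ_2 = (13.0013−2²−3²)/(2·2·3) = 0.0001; θ_2 = 89.9936° (elbow-up)
β = atan2(-0.7068,3.5358) = -11.3042°; ψ = atan2(3.0000,2.0003) = 56.3055°
θ_1 = β − ψ = -67.6097°
θ_3 = φ − θ_1 − θ_2 = -67.3840° (wrapped to (-180°,180°])

-67.610 89.994 -67.384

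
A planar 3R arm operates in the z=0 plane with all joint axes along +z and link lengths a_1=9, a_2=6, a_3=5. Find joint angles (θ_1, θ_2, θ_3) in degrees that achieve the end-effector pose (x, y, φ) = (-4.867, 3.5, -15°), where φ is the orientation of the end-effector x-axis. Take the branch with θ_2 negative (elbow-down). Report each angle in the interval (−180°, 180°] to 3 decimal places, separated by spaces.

-172.619 -89.996 -112.385

wrist centre = target − a_3·(cos φ, sin φ) = (-9.6966, 4.7941)
cos θ_2 = (117.0080−9²−6²)/(2·9·6) = 0.0001; θ_2 = -89.9958° (elbow-down)
β = atan2(4.7941,-9.6966) = 153.6918°; ψ = atan2(-6.0000,9.0004) = -33.6888°
θ_1 = β − ψ = 187.3806°
θ_3 = φ − θ_1 − θ_2 = -112.3848° (wrapped to (-180°,180°])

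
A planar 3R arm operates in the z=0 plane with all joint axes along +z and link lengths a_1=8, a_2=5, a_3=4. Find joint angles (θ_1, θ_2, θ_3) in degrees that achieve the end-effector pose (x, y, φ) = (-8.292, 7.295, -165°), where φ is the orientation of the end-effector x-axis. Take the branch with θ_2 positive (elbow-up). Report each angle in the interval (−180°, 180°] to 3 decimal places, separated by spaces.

wrist centre = target − a_3·(cos φ, sin φ) = (-4.4283, 8.3303)
cos θ_2 = (89.0033−8²−5²)/(2·8·5) = 0.0000; θ_2 = 89.9976° (elbow-up)
β = atan2(8.3303,-4.4283) = 117.9947°; ψ = atan2(5.0000,8.0002) = 32.0047°
θ_1 = β − ψ = 85.9900°
θ_3 = φ − θ_1 − θ_2 = 19.0124° (wrapped to (-180°,180°])

85.990 89.998 19.012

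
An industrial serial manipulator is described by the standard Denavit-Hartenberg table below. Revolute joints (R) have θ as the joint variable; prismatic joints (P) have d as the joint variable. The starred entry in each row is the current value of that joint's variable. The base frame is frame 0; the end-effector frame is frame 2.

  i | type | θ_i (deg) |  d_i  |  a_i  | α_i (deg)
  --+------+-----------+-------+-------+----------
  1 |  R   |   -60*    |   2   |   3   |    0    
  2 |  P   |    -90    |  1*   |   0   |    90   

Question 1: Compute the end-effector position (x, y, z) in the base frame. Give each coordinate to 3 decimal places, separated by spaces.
1.500 -2.598 3.000

after link 1: o_1 = (1.5000, -2.5981, 2.0000)
after link 2: o_2 = (1.5000, -2.5981, 3.0000)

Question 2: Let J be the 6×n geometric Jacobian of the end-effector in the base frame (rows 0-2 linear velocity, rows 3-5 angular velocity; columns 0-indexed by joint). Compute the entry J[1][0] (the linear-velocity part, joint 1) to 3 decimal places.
1.500

axis z_0 = ẑ; lever o_n−o_0 = (1.5000,-2.5981,3.0000)
cross product → J_v[:, 0] = (2.5981,1.5000,-0.0000)
J_ω[:, 0] = z_0
entry J[1][0] = 1.5000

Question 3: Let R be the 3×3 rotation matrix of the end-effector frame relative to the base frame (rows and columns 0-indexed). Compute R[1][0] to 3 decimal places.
-0.500

End-effector x-axis (col 0 of R) = (-0.8660,-0.5000,0.0000)
R[1][0] = -0.5000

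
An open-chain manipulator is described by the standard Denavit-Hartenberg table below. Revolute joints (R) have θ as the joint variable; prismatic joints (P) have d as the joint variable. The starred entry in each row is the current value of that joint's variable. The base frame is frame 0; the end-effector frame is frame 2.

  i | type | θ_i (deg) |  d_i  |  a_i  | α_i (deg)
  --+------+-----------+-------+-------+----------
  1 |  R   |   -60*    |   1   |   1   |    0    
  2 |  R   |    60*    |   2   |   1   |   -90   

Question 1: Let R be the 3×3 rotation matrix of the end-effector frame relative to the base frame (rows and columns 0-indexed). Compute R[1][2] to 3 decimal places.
End-effector z-axis (col 2 of R) = (0.0000,1.0000,0.0000)
R[1][2] = 1.0000

1.000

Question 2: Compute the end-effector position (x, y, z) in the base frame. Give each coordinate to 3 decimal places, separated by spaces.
after link 1: o_1 = (0.5000, -0.8660, 1.0000)
after link 2: o_2 = (1.5000, -0.8660, 3.0000)

1.500 -0.866 3.000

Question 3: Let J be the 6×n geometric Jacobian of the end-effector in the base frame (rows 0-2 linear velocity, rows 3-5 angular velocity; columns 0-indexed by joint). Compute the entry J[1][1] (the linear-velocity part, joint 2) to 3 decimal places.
axis z_1 = (0.0000,0.0000,1.0000); lever o_n−o_1 = (1.0000,0.0000,2.0000)
cross product → J_v[:, 1] = (0.0000,1.0000,0.0000)
J_ω[:, 1] = z_1
entry J[1][1] = 1.0000

1.000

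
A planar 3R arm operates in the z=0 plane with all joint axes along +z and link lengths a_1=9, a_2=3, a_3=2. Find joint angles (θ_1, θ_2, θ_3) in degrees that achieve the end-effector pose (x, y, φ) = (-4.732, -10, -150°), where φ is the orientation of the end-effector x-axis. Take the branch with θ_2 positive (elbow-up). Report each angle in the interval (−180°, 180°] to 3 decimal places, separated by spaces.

-126.870 90.000 -113.131

wrist centre = target − a_3·(cos φ, sin φ) = (-2.9999, -9.0000)
cos θ_2 = (89.9997−9²−3²)/(2·9·3) = -0.0000; θ_2 = 90.0003° (elbow-up)
β = atan2(-9.0000,-2.9999) = -108.4347°; ψ = atan2(3.0000,9.0000) = 18.4350°
θ_1 = β − ψ = -126.8696°
θ_3 = φ − θ_1 − θ_2 = -113.1307° (wrapped to (-180°,180°])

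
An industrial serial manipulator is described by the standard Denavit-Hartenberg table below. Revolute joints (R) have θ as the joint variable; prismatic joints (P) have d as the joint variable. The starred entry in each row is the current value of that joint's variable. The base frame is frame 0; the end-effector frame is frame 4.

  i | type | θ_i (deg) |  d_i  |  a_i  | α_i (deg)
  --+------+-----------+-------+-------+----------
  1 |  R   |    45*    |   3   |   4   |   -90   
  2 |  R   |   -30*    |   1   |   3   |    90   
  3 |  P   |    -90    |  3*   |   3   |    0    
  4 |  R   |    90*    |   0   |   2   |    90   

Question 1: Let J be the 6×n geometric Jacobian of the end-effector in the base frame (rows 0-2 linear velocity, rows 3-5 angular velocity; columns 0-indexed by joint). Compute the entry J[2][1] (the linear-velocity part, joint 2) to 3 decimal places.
-2.830

axis z_1 = (-0.7071,0.7071,0.0000); lever o_n−o_1 = (3.4154,0.5870,5.0981)
cross product → J_v[:, 1] = (3.6049,3.6049,-2.8301)
J_ω[:, 1] = z_1
entry J[2][1] = -2.8301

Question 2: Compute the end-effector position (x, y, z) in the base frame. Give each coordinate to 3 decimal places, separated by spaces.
6.244 3.415 8.098

after link 1: o_1 = (2.8284, 2.8284, 3.0000)
after link 2: o_2 = (3.9584, 5.3727, 4.5000)
after link 3: o_3 = (5.0191, 2.1907, 7.0981)
after link 4: o_4 = (6.2438, 3.4154, 8.0981)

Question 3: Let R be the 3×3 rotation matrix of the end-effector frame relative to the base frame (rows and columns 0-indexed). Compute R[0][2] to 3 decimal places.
End-effector z-axis (col 2 of R) = (0.7071,-0.7071,0.0000)
R[0][2] = 0.7071

0.707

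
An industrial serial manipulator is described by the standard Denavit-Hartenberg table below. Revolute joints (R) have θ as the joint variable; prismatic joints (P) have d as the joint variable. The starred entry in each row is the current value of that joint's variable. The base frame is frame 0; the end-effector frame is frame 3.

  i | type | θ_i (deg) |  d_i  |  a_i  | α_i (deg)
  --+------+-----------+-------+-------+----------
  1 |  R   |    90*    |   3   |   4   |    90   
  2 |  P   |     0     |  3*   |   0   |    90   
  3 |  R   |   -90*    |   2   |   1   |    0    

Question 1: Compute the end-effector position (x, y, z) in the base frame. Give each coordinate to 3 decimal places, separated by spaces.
after link 1: o_1 = (0.0000, 4.0000, 3.0000)
after link 2: o_2 = (3.0000, 4.0000, 3.0000)
after link 3: o_3 = (2.0000, 4.0000, 1.0000)

2.000 4.000 1.000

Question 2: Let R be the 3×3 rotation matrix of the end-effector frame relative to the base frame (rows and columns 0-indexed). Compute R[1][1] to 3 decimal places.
End-effector y-axis (col 1 of R) = (0.0000,1.0000,0.0000)
R[1][1] = 1.0000

1.000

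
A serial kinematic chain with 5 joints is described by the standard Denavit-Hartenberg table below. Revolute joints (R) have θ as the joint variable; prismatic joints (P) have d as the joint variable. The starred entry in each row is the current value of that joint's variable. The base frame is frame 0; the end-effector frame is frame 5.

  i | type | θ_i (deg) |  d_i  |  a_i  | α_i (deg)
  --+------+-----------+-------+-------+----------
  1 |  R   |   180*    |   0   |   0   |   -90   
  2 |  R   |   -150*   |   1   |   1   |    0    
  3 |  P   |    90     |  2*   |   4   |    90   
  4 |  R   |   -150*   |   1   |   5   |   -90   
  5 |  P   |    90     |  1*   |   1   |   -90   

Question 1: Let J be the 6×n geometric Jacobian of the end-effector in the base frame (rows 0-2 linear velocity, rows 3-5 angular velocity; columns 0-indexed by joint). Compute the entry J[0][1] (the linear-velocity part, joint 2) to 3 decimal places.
-0.647

axis z_1 = (-0.0000,-1.0000,0.0000); lever o_n−o_1 = (0.7811,0.3660,0.6471)
cross product → J_v[:, 1] = (-0.6471,0.0000,0.7811)
J_ω[:, 1] = z_1
entry J[0][1] = -0.6471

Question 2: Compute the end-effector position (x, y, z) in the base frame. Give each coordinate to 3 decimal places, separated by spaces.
after link 1: o_1 = (0.0000, 0.0000, 0.0000)
after link 2: o_2 = (0.8660, -1.0000, 0.5000)
after link 3: o_3 = (-1.1340, -3.0000, 3.9641)
after link 4: o_4 = (1.8971, -0.5000, 0.7141)
after link 5: o_5 = (0.7811, 0.3660, 0.6471)

0.781 0.366 0.647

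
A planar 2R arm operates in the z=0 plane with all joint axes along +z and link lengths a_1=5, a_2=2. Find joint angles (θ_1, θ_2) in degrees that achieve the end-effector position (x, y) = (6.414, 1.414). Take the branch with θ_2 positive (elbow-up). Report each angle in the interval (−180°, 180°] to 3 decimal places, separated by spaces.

-0.005 45.014

cos θ_2 = (43.1388−5²−2²)/(2·5·2) = 0.7069; θ_2 = 45.0135° (elbow-up)
β = atan2(1.4140,6.4140) = 12.4323°; ψ = atan2(1.4145,6.4139) = 12.4372°
θ_1 = β − ψ = -0.0049°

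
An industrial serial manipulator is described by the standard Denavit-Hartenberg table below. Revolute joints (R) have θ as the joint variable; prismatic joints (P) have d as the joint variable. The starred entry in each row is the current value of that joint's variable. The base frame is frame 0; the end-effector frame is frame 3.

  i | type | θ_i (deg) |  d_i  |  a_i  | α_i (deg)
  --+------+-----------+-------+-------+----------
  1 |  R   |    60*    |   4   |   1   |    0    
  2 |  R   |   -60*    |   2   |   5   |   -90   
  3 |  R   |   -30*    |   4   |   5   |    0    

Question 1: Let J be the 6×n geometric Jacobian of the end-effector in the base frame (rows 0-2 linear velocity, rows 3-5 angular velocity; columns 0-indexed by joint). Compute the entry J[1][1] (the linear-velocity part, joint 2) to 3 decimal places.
axis z_1 = (0.0000,0.0000,1.0000); lever o_n−o_1 = (9.3301,4.0000,4.5000)
cross product → J_v[:, 1] = (-4.0000,9.3301,0.0000)
J_ω[:, 1] = z_1
entry J[1][1] = 9.3301

9.330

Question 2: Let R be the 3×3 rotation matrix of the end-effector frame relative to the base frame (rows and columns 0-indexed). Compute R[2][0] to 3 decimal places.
0.500

End-effector x-axis (col 0 of R) = (0.8660,-0.0000,0.5000)
R[2][0] = 0.5000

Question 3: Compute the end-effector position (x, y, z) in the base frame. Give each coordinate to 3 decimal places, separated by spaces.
9.830 4.866 8.500

after link 1: o_1 = (0.5000, 0.8660, 4.0000)
after link 2: o_2 = (5.5000, 0.8660, 6.0000)
after link 3: o_3 = (9.8301, 4.8660, 8.5000)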